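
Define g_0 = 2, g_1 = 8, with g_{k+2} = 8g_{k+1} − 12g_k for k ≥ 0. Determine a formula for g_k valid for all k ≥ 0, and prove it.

Claim: g_k = 6^k + 2^k.

Base cases: g_0 = 2 and 6^0 + 2^0 = 2; g_1 = 8 and 6^1 + 2^1 = 8.
Assume g_j = 6^j + 2^j for all 0 ≤ j ≤ m, where m ≥ 1.
Then g_{m+1} = 8g_m − 12g_{m−1} = 8·(6^m + 2^m) − 12·(6^{m−1} + 2^{m−1}) = (8·6 − 12)6^{m−1} + (8·2 − 12)2^{m−1} = 36·6^{m−1} + 4·2^{m−1} = 6^{m+1} + 2^{m+1}.
So the formula holds for m+1, and by strong induction g_k = 6^k + 2^k for all k ≥ 0.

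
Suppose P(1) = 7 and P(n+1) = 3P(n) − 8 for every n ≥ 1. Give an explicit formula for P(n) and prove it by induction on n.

Claim: P(n) = 3^n + 4.

Base case: P(1) = 7, and 3^1 + 4 = 3 + 4 = 7.
Assume P(r) = 3^r + 4 for some r ≥ 1.
Then P(r+1) = 3P(r) − 8 = 3·(3^r + 4) − 8 = 3^{r+1} + 12 − 8 = 3^{r+1} + 4.
Hence P(n) = 3^n + 4 for every n ≥ 1, by induction.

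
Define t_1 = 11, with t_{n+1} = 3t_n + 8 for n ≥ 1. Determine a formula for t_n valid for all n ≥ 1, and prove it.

Claim: t_n = 5·3^n − 4.

Base case: t_1 = 11, and 5·3^1 − 4 = 15 − 4 = 11.
Assume t_r = 5·3^r − 4 for some r ≥ 1.
Then t_{r+1} = 3t_r + 8 = 3·(5·3^r − 4) + 8 = 15·3^r − 12 + 8 = 5·3^{r+1} − 4.
So the formula holds for r+1, and by induction t_n = 5·3^n − 4 for all n ≥ 1.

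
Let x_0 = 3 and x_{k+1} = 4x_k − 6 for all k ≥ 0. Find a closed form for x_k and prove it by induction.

Claim: x_k = 4^k + 2.

Base case: x_0 = 3, and 4^0 + 2 = 1 + 2 = 3.
Assume x_j = 4^j + 2 for some j ≥ 0.
Then x_{j+1} = 4x_j − 6 = 4·(4^j + 2) − 6 = 4^{j+1} + 8 − 6 = 4^{j+1} + 2.
This completes the inductive step, so x_k = 4^k + 2 for all k ≥ 0.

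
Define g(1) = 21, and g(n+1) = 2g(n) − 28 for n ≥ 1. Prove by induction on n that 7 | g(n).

Base case: g(1) = 21 = 7·3, so 7 | g(1).
Assume 7 | g(j), so g(j) = 7t for some integer t.
Then g(j+1) = 2g(j) − 28 = 2·(7t) − 28 = 7(2t − 4), so 7 | g(j+1).
So the property holds for j+1, and by induction 7 | g(n) for all n ≥ 1.

7 | g(n)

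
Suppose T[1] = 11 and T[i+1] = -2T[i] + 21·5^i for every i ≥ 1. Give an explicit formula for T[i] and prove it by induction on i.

Claim: T[i] = 2·(-2)^i + 3·5^i.

Base case: T[1] = 11, and 2·(-2)^1 + 3·5^1 = -4 + 15 = 11.
Assume T[j] = 2·(-2)^j + 3·5^j for some j ≥ 1.
Then T[j+1] = -2T[j] + 21·5^j = -2·(2·(-2)^j + 3·5^j) + 21·5^j = 2·(-2)^{j+1} − 6·5^j + 21·5^j = 2·(-2)^{j+1} + 15·5^j = 2·(-2)^{j+1} + 3·5^{j+1}.
This completes the inductive step, so T[i] = 2·(-2)^i + 3·5^i for all i ≥ 1.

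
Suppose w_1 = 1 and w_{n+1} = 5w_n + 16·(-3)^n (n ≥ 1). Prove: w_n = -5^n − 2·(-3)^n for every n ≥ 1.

Base case: w_1 = 1, and -5^1 − 2·(-3)^1 = -5 + 6 = 1.
Assume w_k = -5^k − 2·(-3)^k for some k ≥ 1.
Then w_{k+1} = 5w_k + 16·(-3)^k = 5·(-5^k − 2·(-3)^k) + 16·(-3)^k = -5^{k+1} − 10·(-3)^k + 16·(-3)^k = -5^{k+1} + 6·(-3)^k = -5^{k+1} − 2·(-3)^{k+1}.
Hence w_n = -5^n − 2·(-3)^n for every n ≥ 1, by induction.

w_n = -5^n − 2·(-3)^n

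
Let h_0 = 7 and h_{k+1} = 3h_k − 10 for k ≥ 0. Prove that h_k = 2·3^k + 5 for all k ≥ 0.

Base case: h_0 = 7, and 2·3^0 + 5 = 2 + 5 = 7.
Assume h_m = 2·3^m + 5 for some m ≥ 0.
Then h_{m+1} = 3h_m − 10 = 3·(2·3^m + 5) − 10 = 6·3^m + 15 − 10 = 2·3^{m+1} + 5.
So the formula holds for m+1, and by induction h_k = 2·3^k + 5 for all k ≥ 0.

h_k = 2·3^k + 5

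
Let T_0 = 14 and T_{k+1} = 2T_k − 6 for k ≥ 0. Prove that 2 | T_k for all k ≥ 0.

Base case: T_0 = 14 = 2·7, so 2 | T_0.
Assume 2 | T_j, so T_j = 2t for some integer t.
Then T_{j+1} = 2T_j − 6 = 2·(2t) − 6 = 2(2t − 3), so 2 | T_{j+1}.
This completes the inductive step, so 2 | T_k for all k ≥ 0.

2 | T_k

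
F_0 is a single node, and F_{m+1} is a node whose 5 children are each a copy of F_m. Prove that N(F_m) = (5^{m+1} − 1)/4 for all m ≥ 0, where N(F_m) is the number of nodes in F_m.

Base case: N(F_0) = 1, and (5^{0+1} − 1)/4 = 1.
Assume N(F_k) = (5^{k+1} − 1)/4.
Then N(F_{k+1}) = 1 + 5N(F_k) = 1 + 5·(5^{k+1} − 1)/4 = 1 + (5^{k+2} − 5)/4 = (4 + 5^{k+2} − 5)/4 = (5^{k+2} − 1)/4.
Hence N(F_m) = (5^{m+1} − 1)/4 for every m ≥ 0, by induction.

N(F_m) = (5^{m+1} − 1)/4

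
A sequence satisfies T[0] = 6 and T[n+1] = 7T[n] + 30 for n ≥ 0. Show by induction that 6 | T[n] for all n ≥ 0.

Base case: T[0] = 6 = 6·1, so 6 | T[0].
Assume 6 | T[j], so T[j] = 6t for some integer t.
Then T[j+1] = 7T[j] + 30 = 7·(6t) + 30 = 6(7t + 5), so 6 | T[j+1].
By induction, 6 | T[n] for all n ≥ 0.

6 | T[n]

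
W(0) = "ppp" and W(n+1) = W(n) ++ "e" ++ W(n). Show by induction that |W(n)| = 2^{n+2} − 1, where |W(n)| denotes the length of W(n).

Base case: |W(0)| = 3, and 2^{0+2} − 1 = 3.
Assume |W(r)| = 2^{r+2} − 1.
Then |W(r+1)| = |W(r)| + 1 + |W(r)| = 2|W(r)| + 1 = 2(2^{r+2} − 1) + 1 = 2^{r+3} − 2 + 1 = 2^{r+3} − 1.
By induction, |W(n)| = 2^{n+2} − 1 for all n ≥ 0.

|W(n)| = 2^{n+2} − 1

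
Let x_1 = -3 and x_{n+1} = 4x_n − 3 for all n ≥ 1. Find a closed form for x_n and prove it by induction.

Claim: x_n = -4^n + 1.

Base case: x_1 = -3, and -4^1 + 1 = -4 + 1 = -3.
Assume x_j = -4^j + 1 for some j ≥ 1.
Then x_{j+1} = 4x_j − 3 = 4·(-4^j + 1) − 3 = -4^{j+1} + 4 − 3 = -4^{j+1} + 1.
This completes the inductive step, so x_n = -4^n + 1 for all n ≥ 1.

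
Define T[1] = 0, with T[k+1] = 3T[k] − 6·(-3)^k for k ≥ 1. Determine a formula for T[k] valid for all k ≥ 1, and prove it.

Claim: T[k] = 3^k + (-3)^k.

Base case: T[1] = 0, and 3^1 + (-3)^1 = 3 − 3 = 0.
Assume T[r] = 3^r + (-3)^r for some r ≥ 1.
Then T[r+1] = 3T[r] − 6·(-3)^r = 3·(3^r + (-3)^r) − 6·(-3)^r = 3^{r+1} + 3·(-3)^r − 6·(-3)^r = 3^{r+1} − 3·(-3)^r = 3^{r+1} + (-3)^{r+1}.
Hence T[k] = 3^k + (-3)^k for every k ≥ 1, by induction.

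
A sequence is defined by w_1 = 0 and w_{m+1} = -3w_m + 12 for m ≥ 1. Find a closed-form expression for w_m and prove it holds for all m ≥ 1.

Claim: w_m = (-3)^m + 3.

Base case: w_1 = 0, and (-3)^1 + 3 = -3 + 3 = 0.
Assume w_r = (-3)^r + 3 for some r ≥ 1.
Then w_{r+1} = -3w_r + 12 = -3·((-3)^r + 3) + 12 = -3·(-3)^r − 9 + 12 = (-3)^{r+1} + 3.
By induction, w_m = (-3)^m + 3 for all m ≥ 1.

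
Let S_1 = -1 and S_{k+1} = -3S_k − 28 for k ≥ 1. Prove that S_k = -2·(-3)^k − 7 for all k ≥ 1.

Base case: S_1 = -1, and -2·(-3)^1 − 7 = 6 − 7 = -1.
Assume S_j = -2·(-3)^j − 7 for some j ≥ 1.
Then S_{j+1} = -3S_j − 28 = -3·(-2·(-3)^j − 7) − 28 = 6·(-3)^j + 21 − 28 = -2·(-3)^{j+1} − 7.
Hence S_k = -2·(-3)^k − 7 for every k ≥ 1, by induction.

S_k = -2·(-3)^k − 7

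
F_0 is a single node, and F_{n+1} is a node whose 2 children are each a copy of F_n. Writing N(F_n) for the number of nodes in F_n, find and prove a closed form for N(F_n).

Claim: N(F_n) = 2^{n+1} − 1.

Base case: N(F_0) = 1, and 2^{0+1} − 1 = 1.
Assume N(F_m) = 2^{m+1} − 1.
Then N(F_{m+1}) = 1 + 2N(F_m) = 1 + 2(2^{m+1} − 1) = 2^{m+2} − 2 + 1 = 2^{m+2} − 1.
By induction, N(F_n) = 2^{n+1} − 1 for all n ≥ 0.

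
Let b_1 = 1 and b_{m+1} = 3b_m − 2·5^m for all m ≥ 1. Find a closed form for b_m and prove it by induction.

Claim: b_m = 2·3^m − 5^m.

Base case: b_1 = 1, and 2·3^1 − 5^1 = 6 − 5 = 1.
Assume b_r = 2·3^r − 5^r for some r ≥ 1.
Then b_{r+1} = 3b_r − 2·5^r = 3·(2·3^r − 5^r) − 2·5^r = 2·3^{r+1} − 3·5^r − 2·5^r = 2·3^{r+1} − 5·5^r = 2·3^{r+1} − 5^{r+1}.
By induction, b_m = 2·3^m − 5^m for all m ≥ 1.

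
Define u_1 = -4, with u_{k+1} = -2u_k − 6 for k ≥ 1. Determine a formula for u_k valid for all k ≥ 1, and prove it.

Claim: u_k = (-2)^k − 2.

Base case: u_1 = -4, and (-2)^1 − 2 = -2 − 2 = -4.
Assume u_r = (-2)^r − 2 for some r ≥ 1.
Then u_{r+1} = -2u_r − 6 = -2·((-2)^r − 2) − 6 = -2·(-2)^r + 4 − 6 = (-2)^{r+1} − 2.
By induction, u_k = (-2)^k − 2 for all k ≥ 1.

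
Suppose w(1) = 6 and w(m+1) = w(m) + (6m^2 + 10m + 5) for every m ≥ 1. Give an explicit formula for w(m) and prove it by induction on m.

Claim: w(m) = 2m^3 + 2m^2 + m + 1.

Base case: w(1) = 6, and 2·1^3 + 2·1^2 + 1 + 1 = 6.
Assume w(k) = 2k^3 + 2k^2 + k + 1.
Then w(k+1) = w(k) + (6k^2 + 10k + 5) = (2k^3 + 2k^2 + k + 1) + (6k^2 + 10k + 5) = 2k^3 + 8k^2 + 11k + 6,
and 2·(k+1)^3 + 2·(k+1)^2 + (k+1) + 1 = 2k^3 + 8k^2 + 11k + 6.
Hence w(m) = 2m^3 + 2m^2 + m + 1 for every m ≥ 1, by induction.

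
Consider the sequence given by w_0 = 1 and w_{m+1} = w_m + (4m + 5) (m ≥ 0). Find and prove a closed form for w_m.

Claim: w_m = 2m^2 + 3m + 1.

Base case: w_0 = 1, and 2·0^2 + 3·0 + 1 = 1.
Assume w_r = 2r^2 + 3r + 1.
Then w_{r+1} = w_r + (4r + 5) = (2r^2 + 3r + 1) + (4r + 5) = 2r^2 + 7r + 6,
and 2·(r+1)^2 + 3·(r+1) + 1 = 2r^2 + 7r + 6.
Hence w_m = 2m^2 + 3m + 1 for every m ≥ 0, by induction.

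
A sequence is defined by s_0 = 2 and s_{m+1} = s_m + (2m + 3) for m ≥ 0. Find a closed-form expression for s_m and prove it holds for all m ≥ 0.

Claim: s_m = m^2 + 2m + 2.

Base case: s_0 = 2, and 0^2 + 2·0 + 2 = 2.
Assume s_k = k^2 + 2k + 2.
Then s_{k+1} = s_k + (2k + 3) = (k^2 + 2k + 2) + (2k + 3) = k^2 + 4k + 5,
and (k+1)^2 + 2·(k+1) + 2 = k^2 + 4k + 5.
This completes the inductive step, so s_m = m^2 + 2m + 2 for all m ≥ 0.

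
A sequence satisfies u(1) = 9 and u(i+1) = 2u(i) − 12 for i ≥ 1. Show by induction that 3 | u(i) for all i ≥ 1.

Base case: u(1) = 9 = 3·3, so 3 | u(1).
Assume 3 | u(m), so u(m) = 3t for some integer t.
Then u(m+1) = 2u(m) − 12 = 2·(3t) − 12 = 3(2t − 4), so 3 | u(m+1).
By induction, 3 | u(i) for all i ≥ 1.

3 | u(i)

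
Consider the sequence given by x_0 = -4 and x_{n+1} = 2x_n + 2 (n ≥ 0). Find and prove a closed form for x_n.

Claim: x_n = -2^{n+1} − 2.

Base case: x_0 = -4, and -2^{0+1} − 2 = -2 − 2 = -4.
Assume x_k = -2^{k+1} − 2 for some k ≥ 0.
Then x_{k+1} = 2x_k + 2 = 2·(-2^{k+1} − 2) + 2 = -2^{k+2} − 4 + 2 = -2^{k+2} − 2.
This completes the inductive step, so x_n = -2^{n+1} − 2 for all n ≥ 0.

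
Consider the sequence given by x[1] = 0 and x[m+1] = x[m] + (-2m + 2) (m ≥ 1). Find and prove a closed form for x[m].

Claim: x[m] = -m^2 + 3m − 2.

Base case: x[1] = 0, and -1^2 + 3·1 − 2 = 0.
Assume x[r] = -r^2 + 3r − 2.
Then x[r+1] = x[r] + (-2r + 2) = (-r^2 + 3r − 2) + (-2r + 2) = -r^2 + r,
and -(r+1)^2 + 3·(r+1) − 2 = -r^2 + r.
By induction, x[m] = -m^2 + 3m − 2 for all m ≥ 1.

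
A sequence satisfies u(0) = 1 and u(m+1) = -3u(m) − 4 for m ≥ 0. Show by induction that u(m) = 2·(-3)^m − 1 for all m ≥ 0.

Base case: u(0) = 1, and 2·(-3)^0 − 1 = 2 − 1 = 1.
Assume u(j) = 2·(-3)^j − 1 for some j ≥ 0.
Then u(j+1) = -3u(j) − 4 = -3·(2·(-3)^j − 1) − 4 = -6·(-3)^j + 3 − 4 = 2·(-3)^{j+1} − 1.
This completes the inductive step, so u(m) = 2·(-3)^m − 1 for all m ≥ 0.

u(m) = 2·(-3)^m − 1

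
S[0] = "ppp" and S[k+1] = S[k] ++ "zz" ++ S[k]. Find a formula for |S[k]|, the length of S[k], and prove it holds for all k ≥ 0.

Claim: |S[k]| = 5·2^k − 2.

Base case: |S[0]| = 3, and 5·2^0 − 2 = 3.
Assume |S[m]| = 5·2^m − 2.
Then |S[m+1]| = |S[m]| + 2 + |S[m]| = 2|S[m]| + 2 = 2(5·2^m − 2) + 2 = 5·2^{m+1} − 4 + 2 = 5·2^{m+1} − 2.
By induction, |S[k]| = 5·2^k − 2 for all k ≥ 0.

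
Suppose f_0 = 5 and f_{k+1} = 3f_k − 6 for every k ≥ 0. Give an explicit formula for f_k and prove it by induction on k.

Claim: f_k = 2·3^k + 3.

Base case: f_0 = 5, and 2·3^0 + 3 = 2 + 3 = 5.
Assume f_m = 2·3^m + 3 for some m ≥ 0.
Then f_{m+1} = 3f_m − 6 = 3·(2·3^m + 3) − 6 = 6·3^m + 9 − 6 = 2·3^{m+1} + 3.
So the formula holds for m+1, and by induction f_k = 2·3^k + 3 for all k ≥ 0.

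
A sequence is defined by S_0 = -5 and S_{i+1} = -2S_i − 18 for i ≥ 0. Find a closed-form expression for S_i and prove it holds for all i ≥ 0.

Claim: S_i = (-2)^i − 6.

Base case: S_0 = -5, and (-2)^0 − 6 = 1 − 6 = -5.
Assume S_m = (-2)^m − 6 for some m ≥ 0.
Then S_{m+1} = -2S_m − 18 = -2·((-2)^m − 6) − 18 = -2·(-2)^m + 12 − 18 = (-2)^{m+1} − 6.
Hence S_i = (-2)^i − 6 for every i ≥ 0, by induction.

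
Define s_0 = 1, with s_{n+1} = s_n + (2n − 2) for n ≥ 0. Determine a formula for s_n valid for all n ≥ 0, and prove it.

Claim: s_n = n^2 − 3n + 1.

Base case: s_0 = 1, and 0^2 − 3·0 + 1 = 1.
Assume s_r = r^2 − 3r + 1.
Then s_{r+1} = s_r + (2r − 2) = (r^2 − 3r + 1) + (2r − 2) = r^2 − r − 1,
and (r+1)^2 − 3·(r+1) + 1 = r^2 − r − 1.
By induction, s_n = n^2 − 3n + 1 for all n ≥ 0.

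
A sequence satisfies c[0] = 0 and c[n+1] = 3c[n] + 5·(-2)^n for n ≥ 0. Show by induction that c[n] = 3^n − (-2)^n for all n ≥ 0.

Base case: c[0] = 0, and 3^0 − (-2)^0 = 1 − 1 = 0.
Assume c[m] = 3^m − (-2)^m for some m ≥ 0.
Then c[m+1] = 3c[m] + 5·(-2)^m = 3·(3^m − (-2)^m) + 5·(-2)^m = 3^{m+1} − 3·(-2)^m + 5·(-2)^m = 3^{m+1} + 2·(-2)^m = 3^{m+1} − (-2)^{m+1}.
This completes the inductive step, so c[n] = 3^n − (-2)^n for all n ≥ 0.

c[n] = 3^n − (-2)^n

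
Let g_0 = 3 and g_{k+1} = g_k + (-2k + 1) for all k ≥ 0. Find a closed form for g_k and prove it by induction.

Claim: g_k = -k^2 + 2k + 3.

Base case: g_0 = 3, and -0^2 + 2·0 + 3 = 3.
Assume g_j = -j^2 + 2j + 3.
Then g_{j+1} = g_j + (-2j + 1) = (-j^2 + 2j + 3) + (-2j + 1) = -j^2 + 4,
and -(j+1)^2 + 2·(j+1) + 3 = -j^2 + 4.
This completes the inductive step, so g_k = -k^2 + 2k + 3 for all k ≥ 0.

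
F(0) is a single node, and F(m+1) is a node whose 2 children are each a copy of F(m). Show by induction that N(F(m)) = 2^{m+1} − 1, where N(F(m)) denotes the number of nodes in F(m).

Base case: N(F(0)) = 1, and 2^{0+1} − 1 = 1.
Assume N(F(j)) = 2^{j+1} − 1.
Then N(F(j+1)) = 1 + 2N(F(j)) = 1 + 2(2^{j+1} − 1) = 2^{j+2} − 2 + 1 = 2^{j+2} − 1.
So the formula holds for j+1, and by induction N(F(m)) = 2^{m+1} − 1 for all m ≥ 0.

N(F(m)) = 2^{m+1} − 1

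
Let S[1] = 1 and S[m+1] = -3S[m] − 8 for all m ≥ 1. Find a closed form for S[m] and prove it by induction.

Claim: S[m] = -(-3)^m − 2.

Base case: S[1] = 1, and -(-3)^1 − 2 = 3 − 2 = 1.
Assume S[k] = -(-3)^k − 2 for some k ≥ 1.
Then S[k+1] = -3S[k] − 8 = -3·(-(-3)^k − 2) − 8 = 3·(-3)^k + 6 − 8 = -(-3)^{k+1} − 2.
So the formula holds for k+1, and by induction S[m] = -(-3)^m − 2 for all m ≥ 1.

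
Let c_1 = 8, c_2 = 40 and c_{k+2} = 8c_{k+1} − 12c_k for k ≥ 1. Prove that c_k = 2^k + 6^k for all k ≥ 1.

Base cases: c_1 = 8 and 2^1 + 6^1 = 8; c_2 = 40 and 2^2 + 6^2 = 40.
Assume c_i = 2^i + 6^i for all 1 ≤ i ≤ j, where j ≥ 2.
Then c_{j+1} = 8c_j − 12c_{j−1} = 8·(2^j + 6^j) − 12·(2^{j−1} + 6^{j−1}) = (8·2 − 12)2^{j−1} + (8·6 − 12)6^{j−1} = 4·2^{j−1} + 36·6^{j−1} = 2^{j+1} + 6^{j+1}.
Hence c_k = 2^k + 6^k for every k ≥ 1, by strong induction.

c_k = 2^k + 6^k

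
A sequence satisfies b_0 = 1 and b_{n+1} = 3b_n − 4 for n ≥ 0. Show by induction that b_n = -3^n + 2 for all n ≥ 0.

Base case: b_0 = 1, and -3^0 + 2 = -1 + 2 = 1.
Assume b_m = -3^m + 2 for some m ≥ 0.
Then b_{m+1} = 3b_m − 4 = 3·(-3^m + 2) − 4 = -3^{m+1} + 6 − 4 = -3^{m+1} + 2.
Hence b_n = -3^n + 2 for every n ≥ 0, by induction.

b_n = -3^n + 2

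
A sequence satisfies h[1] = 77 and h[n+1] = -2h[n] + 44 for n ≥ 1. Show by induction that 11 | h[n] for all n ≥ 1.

Base case: h[1] = 77 = 11·7, so 11 | h[1].
Assume 11 | h[m], so h[m] = 11t for some integer t.
Then h[m+1] = -2h[m] + 44 = -2·(11t) + 44 = 11(-2t + 4), so 11 | h[m+1].
This completes the inductive step, so 11 | h[n] for all n ≥ 1.

11 | h[n]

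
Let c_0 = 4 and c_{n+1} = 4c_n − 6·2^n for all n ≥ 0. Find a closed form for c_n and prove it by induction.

Claim: c_n = 4^n + 3·2^n.

Base case: c_0 = 4, and 4^0 + 3·2^0 = 1 + 3 = 4.
Assume c_k = 4^k + 3·2^k for some k ≥ 0.
Then c_{k+1} = 4c_k − 6·2^k = 4·(4^k + 3·2^k) − 6·2^k = 4^{k+1} + 12·2^k − 6·2^k = 4^{k+1} + 6·2^k = 4^{k+1} + 3·2^{k+1}.
By induction, c_n = 4^n + 3·2^n for all n ≥ 0.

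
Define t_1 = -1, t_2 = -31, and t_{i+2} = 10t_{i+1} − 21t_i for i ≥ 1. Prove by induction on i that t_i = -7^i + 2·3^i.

Base cases: t_1 = -1 and -7^1 + 2·3^1 = -1; t_2 = -31 and -7^2 + 2·3^2 = -31.
Assume t_j = -7^j + 2·3^j for all 1 ≤ j ≤ k, where k ≥ 2.
Then t_{k+1} = 10t_k − 21t_{k−1} = 10·(-7^k + 2·3^k) − 21·(-7^{k−1} + 2·3^{k−1}) = -(10·7 − 21)7^{k−1} + 2·(10·3 − 21)3^{k−1} = -49·7^{k−1} + 18·3^{k−1} = -7^{k+1} + 2·3^{k+1}.
This completes the inductive step, so t_i = -7^i + 2·3^i for all i ≥ 1.

t_i = -7^i + 2·3^i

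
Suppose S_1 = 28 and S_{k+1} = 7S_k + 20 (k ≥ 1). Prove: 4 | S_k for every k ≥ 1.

Base case: S_1 = 28 = 4·7, so 4 | S_1.
Assume 4 | S_r, so S_r = 4t for some integer t.
Then S_{r+1} = 7S_r + 20 = 7·(4t) + 20 = 4(7t + 5), so 4 | S_{r+1}.
By induction, 4 | S_k for all k ≥ 1.

4 | S_k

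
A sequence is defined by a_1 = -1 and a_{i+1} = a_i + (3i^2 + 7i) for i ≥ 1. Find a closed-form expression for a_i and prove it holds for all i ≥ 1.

Claim: a_i = i^3 + 2i^2 − 3i − 1.

Base case: a_1 = -1, and 1^3 + 2·1^2 − 3·1 − 1 = -1.
Assume a_m = m^3 + 2m^2 − 3m − 1.
Then a_{m+1} = a_m + (3m^2 + 7m) = (m^3 + 2m^2 − 3m − 1) + (3m^2 + 7m) = m^3 + 5m^2 + 4m − 1,
and (m+1)^3 + 2·(m+1)^2 − 3·(m+1) − 1 = m^3 + 5m^2 + 4m − 1.
This completes the inductive step, so a_i = i^3 + 2i^2 − 3i − 1 for all i ≥ 1.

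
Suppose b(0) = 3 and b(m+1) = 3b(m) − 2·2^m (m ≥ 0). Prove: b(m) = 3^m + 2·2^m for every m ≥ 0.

Base case: b(0) = 3, and 3^0 + 2·2^0 = 1 + 2 = 3.
Assume b(k) = 3^k + 2·2^k for some k ≥ 0.
Then b(k+1) = 3b(k) − 2·2^k = 3·(3^k + 2·2^k) − 2·2^k = 3^{k+1} + 6·2^k − 2·2^k = 3^{k+1} + 4·2^k = 3^{k+1} + 2·2^{k+1}.
So the formula holds for k+1, and by induction b(m) = 3^m + 2·2^m for all m ≥ 0.

b(m) = 3^m + 2·2^m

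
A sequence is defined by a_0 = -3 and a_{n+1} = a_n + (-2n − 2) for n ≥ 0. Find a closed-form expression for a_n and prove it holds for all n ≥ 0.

Claim: a_n = -n^2 − n − 3.

Base case: a_0 = -3, and -0^2 − 0 − 3 = -3.
Assume a_r = -r^2 − r − 3.
Then a_{r+1} = a_r + (-2r − 2) = (-r^2 − r − 3) + (-2r − 2) = -r^2 − 3r − 5,
and -(r+1)^2 − (r+1) − 3 = -r^2 − 3r − 5.
By induction, a_n = -n^2 − n − 3 for all n ≥ 0.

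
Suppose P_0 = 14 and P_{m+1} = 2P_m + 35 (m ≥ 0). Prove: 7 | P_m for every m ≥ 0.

Base case: P_0 = 14 = 7·2, so 7 | P_0.
Assume 7 | P_k, so P_k = 7t for some integer t.
Then P_{k+1} = 2P_k + 35 = 2·(7t) + 35 = 7(2t + 5), so 7 | P_{k+1}.
This completes the inductive step, so 7 | P_m for all m ≥ 0.

7 | P_m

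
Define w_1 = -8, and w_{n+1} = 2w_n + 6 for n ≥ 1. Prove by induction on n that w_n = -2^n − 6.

Base case: w_1 = -8, and -2^1 − 6 = -2 − 6 = -8.
Assume w_j = -2^j − 6 for some j ≥ 1.
Then w_{j+1} = 2w_j + 6 = 2·(-2^j − 6) + 6 = -2^{j+1} − 12 + 6 = -2^{j+1} − 6.
Hence w_n = -2^n − 6 for every n ≥ 1, by induction.

w_n = -2^n − 6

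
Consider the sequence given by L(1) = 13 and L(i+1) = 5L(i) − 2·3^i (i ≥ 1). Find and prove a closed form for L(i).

Claim: L(i) = 2·5^i + 3^i.

Base case: L(1) = 13, and 2·5^1 + 3^1 = 10 + 3 = 13.
Assume L(m) = 2·5^m + 3^m for some m ≥ 1.
Then L(m+1) = 5L(m) − 2·3^m = 5·(2·5^m + 3^m) − 2·3^m = 2·5^{m+1} + 5·3^m − 2·3^m = 2·5^{m+1} + 3·3^m = 2·5^{m+1} + 3^{m+1}.
So the formula holds for m+1, and by induction L(i) = 2·5^i + 3^i for all i ≥ 1.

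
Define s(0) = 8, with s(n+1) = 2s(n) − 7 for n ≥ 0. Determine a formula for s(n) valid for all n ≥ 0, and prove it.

Claim: s(n) = 2^n + 7.

Base case: s(0) = 8, and 2^0 + 7 = 1 + 7 = 8.
Assume s(j) = 2^j + 7 for some j ≥ 0.
Then s(j+1) = 2s(j) − 7 = 2·(2^j + 7) − 7 = 2^{j+1} + 14 − 7 = 2^{j+1} + 7.
So the formula holds for j+1, and by induction s(n) = 2^n + 7 for all n ≥ 0.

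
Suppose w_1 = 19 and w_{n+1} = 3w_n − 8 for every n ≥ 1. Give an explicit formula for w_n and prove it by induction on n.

Claim: w_n = 5·3^n + 4.

Base case: w_1 = 19, and 5·3^1 + 4 = 15 + 4 = 19.
Assume w_k = 5·3^k + 4 for some k ≥ 1.
Then w_{k+1} = 3w_k − 8 = 3·(5·3^k + 4) − 8 = 15·3^k + 12 − 8 = 5·3^{k+1} + 4.
So the formula holds for k+1, and by induction w_n = 5·3^n + 4 for all n ≥ 1.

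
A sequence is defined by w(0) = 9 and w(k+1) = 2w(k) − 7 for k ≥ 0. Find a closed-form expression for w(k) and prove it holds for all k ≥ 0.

Claim: w(k) = 2^{k+1} + 7.

Base case: w(0) = 9, and 2^{0+1} + 7 = 2 + 7 = 9.
Assume w(j) = 2^{j+1} + 7 for some j ≥ 0.
Then w(j+1) = 2w(j) − 7 = 2·(2^{j+1} + 7) − 7 = 2^{j+2} + 14 − 7 = 2^{j+2} + 7.
Hence w(k) = 2^{k+1} + 7 for every k ≥ 0, by induction.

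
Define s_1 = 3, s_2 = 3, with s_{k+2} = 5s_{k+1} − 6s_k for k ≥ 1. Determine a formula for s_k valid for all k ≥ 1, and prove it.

Claim: s_k = 3·2^k − 3^k.

Base cases: s_1 = 3 and 3·2^1 − 3^1 = 3; s_2 = 3 and 3·2^2 − 3^2 = 3.
Assume s_j = 3·2^j − 3^j for all 1 ≤ j ≤ m, where m ≥ 2.
Then s_{m+1} = 5s_m − 6s_{m−1} = 5·(3·2^m − 3^m) − 6·(3·2^{m−1} − 3^{m−1}) = 3·(5·2 − 6)2^{m−1} − (5·3 − 6)3^{m−1} = 12·2^{m−1} − 9·3^{m−1} = 3·2^{m+1} − 3^{m+1}.
Hence s_k = 3·2^k − 3^k for every k ≥ 1, by strong induction.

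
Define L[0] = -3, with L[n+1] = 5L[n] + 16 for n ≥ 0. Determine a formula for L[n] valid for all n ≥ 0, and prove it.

Claim: L[n] = 5^n − 4.

Base case: L[0] = -3, and 5^0 − 4 = 1 − 4 = -3.
Assume L[m] = 5^m − 4 for some m ≥ 0.
Then L[m+1] = 5L[m] + 16 = 5·(5^m − 4) + 16 = 5^{m+1} − 20 + 16 = 5^{m+1} − 4.
This completes the inductive step, so L[n] = 5^n − 4 for all n ≥ 0.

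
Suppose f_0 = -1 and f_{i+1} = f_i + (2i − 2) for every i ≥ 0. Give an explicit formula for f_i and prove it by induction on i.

Claim: f_i = i^2 − 3i − 1.

Base case: f_0 = -1, and 0^2 − 3·0 − 1 = -1.
Assume f_r = r^2 − 3r − 1.
Then f_{r+1} = f_r + (2r − 2) = (r^2 − 3r − 1) + (2r − 2) = r^2 − r − 3,
and (r+1)^2 − 3·(r+1) − 1 = r^2 − r − 3.
Hence f_i = i^2 − 3i − 1 for every i ≥ 0, by induction.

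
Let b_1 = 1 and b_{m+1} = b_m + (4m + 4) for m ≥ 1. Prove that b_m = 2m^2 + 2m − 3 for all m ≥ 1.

Base case: b_1 = 1, and 2·1^2 + 2·1 − 3 = 1.
Assume b_j = 2j^2 + 2j − 3.
Then b_{j+1} = b_j + (4j + 4) = (2j^2 + 2j − 3) + (4j + 4) = 2j^2 + 6j + 1,
and 2·(j+1)^2 + 2·(j+1) − 3 = 2j^2 + 6j + 1.
This completes the inductive step, so b_m = 2m^2 + 2m − 3 for all m ≥ 1.

b_m = 2m^2 + 2m − 3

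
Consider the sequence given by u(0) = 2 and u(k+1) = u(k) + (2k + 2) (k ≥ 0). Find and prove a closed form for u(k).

Claim: u(k) = k^2 + k + 2.

Base case: u(0) = 2, and 0^2 + 0 + 2 = 2.
Assume u(r) = r^2 + r + 2.
Then u(r+1) = u(r) + (2r + 2) = (r^2 + r + 2) + (2r + 2) = r^2 + 3r + 4,
and (r+1)^2 + (r+1) + 2 = r^2 + 3r + 4.
Hence u(k) = k^2 + k + 2 for every k ≥ 0, by induction.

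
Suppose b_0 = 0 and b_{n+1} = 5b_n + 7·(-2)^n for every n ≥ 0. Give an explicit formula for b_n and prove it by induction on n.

Claim: b_n = 5^n − (-2)^n.

Base case: b_0 = 0, and 5^0 − (-2)^0 = 1 − 1 = 0.
Assume b_r = 5^r − (-2)^r for some r ≥ 0.
Then b_{r+1} = 5b_r + 7·(-2)^r = 5·(5^r − (-2)^r) + 7·(-2)^r = 5^{r+1} − 5·(-2)^r + 7·(-2)^r = 5^{r+1} + 2·(-2)^r = 5^{r+1} − (-2)^{r+1}.
So the formula holds for r+1, and by induction b_n = 5^n − (-2)^n for all n ≥ 0.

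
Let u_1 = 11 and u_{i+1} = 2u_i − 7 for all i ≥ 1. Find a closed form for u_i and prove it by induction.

Claim: u_i = 2^{i+1} + 7.

Base case: u_1 = 11, and 2^{1+1} + 7 = 4 + 7 = 11.
Assume u_m = 2^{m+1} + 7 for some m ≥ 1.
Then u_{m+1} = 2u_m − 7 = 2·(2^{m+1} + 7) − 7 = 2^{m+2} + 14 − 7 = 2^{m+2} + 7.
Hence u_i = 2^{i+1} + 7 for every i ≥ 1, by induction.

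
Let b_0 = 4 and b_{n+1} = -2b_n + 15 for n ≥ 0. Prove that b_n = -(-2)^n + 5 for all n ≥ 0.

Base case: b_0 = 4, and -(-2)^0 + 5 = -1 + 5 = 4.
Assume b_k = -(-2)^k + 5 for some k ≥ 0.
Then b_{k+1} = -2b_k + 15 = -2·(-(-2)^k + 5) + 15 = 2·(-2)^k − 10 + 15 = -(-2)^{k+1} + 5.
By induction, b_n = -(-2)^n + 5 for all n ≥ 0.

b_n = -(-2)^n + 5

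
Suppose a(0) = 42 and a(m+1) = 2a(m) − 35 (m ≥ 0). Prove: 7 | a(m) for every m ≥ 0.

Base case: a(0) = 42 = 7·6, so 7 | a(0).
Assume 7 | a(j), so a(j) = 7t for some integer t.
Then a(j+1) = 2a(j) − 35 = 2·(7t) − 35 = 7(2t − 5), so 7 | a(j+1).
Hence 7 | a(m) for every m ≥ 0, by induction.

7 | a(m)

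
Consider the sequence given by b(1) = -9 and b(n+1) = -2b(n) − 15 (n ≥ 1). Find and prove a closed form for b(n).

Claim: b(n) = 2·(-2)^n − 5.

Base case: b(1) = -9, and 2·(-2)^1 − 5 = -4 − 5 = -9.
Assume b(k) = 2·(-2)^k − 5 for some k ≥ 1.
Then b(k+1) = -2b(k) − 15 = -2·(2·(-2)^k − 5) − 15 = -4·(-2)^k + 10 − 15 = 2·(-2)^{k+1} − 5.
Hence b(n) = 2·(-2)^n − 5 for every n ≥ 1, by induction.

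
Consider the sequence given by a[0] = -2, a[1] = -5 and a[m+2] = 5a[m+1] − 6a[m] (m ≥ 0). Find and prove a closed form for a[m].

Claim: a[m] = -2^m − 3^m.

Base cases: a[0] = -2 and -2^0 − 3^0 = -2; a[1] = -5 and -2^1 − 3^1 = -5.
Assume a[i] = -2^i − 3^i for all 0 ≤ i ≤ j, where j ≥ 1.
Then a[j+1] = 5a[j] − 6a[j−1] = 5·(-2^j − 3^j) − 6·(-2^{j−1} − 3^{j−1}) = -(5·2 − 6)2^{j−1} − (5·3 − 6)3^{j−1} = -4·2^{j−1} − 9·3^{j−1} = -2^{j+1} − 3^{j+1}.
Hence a[m] = -2^m − 3^m for every m ≥ 0, by strong induction.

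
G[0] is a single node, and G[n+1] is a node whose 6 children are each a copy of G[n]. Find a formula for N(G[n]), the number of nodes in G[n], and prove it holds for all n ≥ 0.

Claim: N(G[n]) = (6^{n+1} − 1)/5.

Base case: N(G[0]) = 1, and (6^{0+1} − 1)/5 = 1.
Assume N(G[r]) = (6^{r+1} − 1)/5.
Then N(G[r+1]) = 1 + 6N(G[r]) = 1 + 6·(6^{r+1} − 1)/5 = 1 + (6^{r+2} − 6)/5 = (5 + 6^{r+2} − 6)/5 = (6^{r+2} − 1)/5.
So the formula holds for r+1, and by induction N(G[n]) = (6^{n+1} − 1)/5 for all n ≥ 0.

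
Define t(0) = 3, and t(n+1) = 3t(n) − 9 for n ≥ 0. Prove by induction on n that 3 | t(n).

Base case: t(0) = 3 = 3·1, so 3 | t(0).
Assume 3 | t(r), so t(r) = 3s for some integer s.
Then t(r+1) = 3t(r) − 9 = 3·(3s) − 9 = 3(3s − 3), so 3 | t(r+1).
This completes the inductive step, so 3 | t(n) for all n ≥ 0.

3 | t(n)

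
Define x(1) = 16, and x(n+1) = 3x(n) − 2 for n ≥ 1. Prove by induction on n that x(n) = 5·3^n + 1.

Base case: x(1) = 16, and 5·3^1 + 1 = 15 + 1 = 16.
Assume x(r) = 5·3^r + 1 for some r ≥ 1.
Then x(r+1) = 3x(r) − 2 = 3·(5·3^r + 1) − 2 = 15·3^r + 3 − 2 = 5·3^{r+1} + 1.
Hence x(n) = 5·3^n + 1 for every n ≥ 1, by induction.

x(n) = 5·3^n + 1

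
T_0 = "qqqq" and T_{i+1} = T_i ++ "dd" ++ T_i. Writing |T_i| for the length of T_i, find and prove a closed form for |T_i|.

Claim: |T_i| = 6·2^i − 2.

Base case: |T_0| = 4, and 6·2^0 − 2 = 4.
Assume |T_r| = 6·2^r − 2.
Then |T_{r+1}| = |T_r| + 2 + |T_r| = 2|T_r| + 2 = 2(6·2^r − 2) + 2 = 6·2^{r+1} − 4 + 2 = 6·2^{r+1} − 2.
So the formula holds for r+1, and by induction |T_i| = 6·2^i − 2 for all i ≥ 0.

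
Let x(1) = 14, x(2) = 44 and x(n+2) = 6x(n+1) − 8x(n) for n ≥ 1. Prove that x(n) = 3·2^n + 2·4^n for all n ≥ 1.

Base cases: x(1) = 14 and 3·2^1 + 2·4^1 = 14; x(2) = 44 and 3·2^2 + 2·4^2 = 44.
Assume x(j) = 3·2^j + 2·4^j for all 1 ≤ j ≤ m, where m ≥ 2.
Then x(m+1) = 6x(m) − 8x(m−1) = 6·(3·2^m + 2·4^m) − 8·(3·2^{m−1} + 2·4^{m−1}) = 3·(6·2 − 8)2^{m−1} + 2·(6·4 − 8)4^{m−1} = 12·2^{m−1} + 32·4^{m−1} = 3·2^{m+1} + 2·4^{m+1}.
So the formula holds for m+1, and by strong induction x(n) = 3·2^n + 2·4^n for all n ≥ 1.

x(n) = 3·2^n + 2·4^n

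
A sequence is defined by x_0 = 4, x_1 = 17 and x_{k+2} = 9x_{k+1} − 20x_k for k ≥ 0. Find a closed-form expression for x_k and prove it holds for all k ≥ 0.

Claim: x_k = 3·4^k + 5^k.

Base cases: x_0 = 4 and 3·4^0 + 5^0 = 4; x_1 = 17 and 3·4^1 + 5^1 = 17.
Assume x_j = 3·4^j + 5^j for all 0 ≤ j ≤ m, where m ≥ 1.
Then x_{m+1} = 9x_m − 20x_{m−1} = 9·(3·4^m + 5^m) − 20·(3·4^{m−1} + 5^{m−1}) = 3·(9·4 − 20)4^{m−1} + (9·5 − 20)5^{m−1} = 48·4^{m−1} + 25·5^{m−1} = 3·4^{m+1} + 5^{m+1}.
So the formula holds for m+1, and by strong induction x_k = 3·4^k + 5^k for all k ≥ 0.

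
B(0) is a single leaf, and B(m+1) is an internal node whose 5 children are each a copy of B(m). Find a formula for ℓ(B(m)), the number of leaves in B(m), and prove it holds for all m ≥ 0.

Claim: ℓ(B(m)) = 5^m.

Base case: ℓ(B(0)) = 1, and 5^0 = 1.
Assume ℓ(B(j)) = 5^j.
Then ℓ(B(j+1)) = 5·ℓ(B(j)) = 5·5^j = 5^{j+1}.
This completes the inductive step, so ℓ(B(m)) = 5^m for all m ≥ 0.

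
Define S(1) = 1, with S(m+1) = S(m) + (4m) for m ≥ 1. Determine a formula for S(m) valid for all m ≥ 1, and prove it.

Claim: S(m) = 2m^2 − 2m + 1.

Base case: S(1) = 1, and 2·1^2 − 2·1 + 1 = 1.
Assume S(r) = 2r^2 − 2r + 1.
Then S(r+1) = S(r) + (4r) = (2r^2 − 2r + 1) + (4r) = 2r^2 + 2r + 1,
and 2·(r+1)^2 − 2·(r+1) + 1 = 2r^2 + 2r + 1.
Hence S(m) = 2m^2 − 2m + 1 for every m ≥ 1, by induction.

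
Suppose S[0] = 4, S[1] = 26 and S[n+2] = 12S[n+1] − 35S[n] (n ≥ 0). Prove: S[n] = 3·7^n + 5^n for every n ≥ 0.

Base cases: S[0] = 4 and 3·7^0 + 5^0 = 4; S[1] = 26 and 3·7^1 + 5^1 = 26.
Assume S[i] = 3·7^i + 5^i for all 0 ≤ i ≤ j, where j ≥ 1.
Then S[j+1] = 12S[j] − 35S[j−1] = 12·(3·7^j + 5^j) − 35·(3·7^{j−1} + 5^{j−1}) = 3·(12·7 − 35)7^{j−1} + (12·5 − 35)5^{j−1} = 147·7^{j−1} + 25·5^{j−1} = 3·7^{j+1} + 5^{j+1}.
So the formula holds for j+1, and by strong induction S[n] = 3·7^n + 5^n for all n ≥ 0.

S[n] = 3·7^n + 5^n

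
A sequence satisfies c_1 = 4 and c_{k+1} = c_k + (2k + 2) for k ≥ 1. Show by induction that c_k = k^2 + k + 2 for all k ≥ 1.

Base case: c_1 = 4, and 1^2 + 1 + 2 = 4.
Assume c_j = j^2 + j + 2.
Then c_{j+1} = c_j + (2j + 2) = (j^2 + j + 2) + (2j + 2) = j^2 + 3j + 4,
and (j+1)^2 + (j+1) + 2 = j^2 + 3j + 4.
This completes the inductive step, so c_k = k^2 + k + 2 for all k ≥ 1.

c_k = k^2 + k + 2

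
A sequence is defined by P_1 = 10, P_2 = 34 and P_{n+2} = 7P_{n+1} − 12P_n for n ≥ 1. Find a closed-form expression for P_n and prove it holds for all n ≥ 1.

Claim: P_n = 4^n + 2·3^n.

Base cases: P_1 = 10 and 4^1 + 2·3^1 = 10; P_2 = 34 and 4^2 + 2·3^2 = 34.
Assume P_i = 4^i + 2·3^i for all 1 ≤ i ≤ j, where j ≥ 2.
Then P_{j+1} = 7P_j − 12P_{j−1} = 7·(4^j + 2·3^j) − 12·(4^{j−1} + 2·3^{j−1}) = (7·4 − 12)4^{j−1} + 2·(7·3 − 12)3^{j−1} = 16·4^{j−1} + 18·3^{j−1} = 4^{j+1} + 2·3^{j+1}.
So the formula holds for j+1, and by strong induction P_n = 4^n + 2·3^n for all n ≥ 1.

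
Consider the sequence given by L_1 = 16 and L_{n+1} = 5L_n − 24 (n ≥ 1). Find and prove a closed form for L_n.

Claim: L_n = 2·5^n + 6.

Base case: L_1 = 16, and 2·5^1 + 6 = 10 + 6 = 16.
Assume L_j = 2·5^j + 6 for some j ≥ 1.
Then L_{j+1} = 5L_j − 24 = 5·(2·5^j + 6) − 24 = 10·5^j + 30 − 24 = 2·5^{j+1} + 6.
Hence L_n = 2·5^n + 6 for every n ≥ 1, by induction.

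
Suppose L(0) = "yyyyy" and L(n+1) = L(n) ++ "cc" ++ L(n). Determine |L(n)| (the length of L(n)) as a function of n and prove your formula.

Claim: |L(n)| = 7·2^n − 2.

Base case: |L(0)| = 5, and 7·2^0 − 2 = 5.
Assume |L(r)| = 7·2^r − 2.
Then |L(r+1)| = |L(r)| + 2 + |L(r)| = 2|L(r)| + 2 = 2(7·2^r − 2) + 2 = 7·2^{r+1} − 4 + 2 = 7·2^{r+1} − 2.
Hence |L(n)| = 7·2^n − 2 for every n ≥ 0, by induction.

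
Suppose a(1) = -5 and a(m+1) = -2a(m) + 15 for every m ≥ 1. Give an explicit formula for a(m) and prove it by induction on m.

Claim: a(m) = 5·(-2)^m + 5.

Base case: a(1) = -5, and 5·(-2)^1 + 5 = -10 + 5 = -5.
Assume a(r) = 5·(-2)^r + 5 for some r ≥ 1.
Then a(r+1) = -2a(r) + 15 = -2·(5·(-2)^r + 5) + 15 = -10·(-2)^r − 10 + 15 = 5·(-2)^{r+1} + 5.
By induction, a(m) = 5·(-2)^m + 5 for all m ≥ 1.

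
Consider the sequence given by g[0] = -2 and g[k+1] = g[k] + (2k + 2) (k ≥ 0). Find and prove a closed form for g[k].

Claim: g[k] = k^2 + k − 2.

Base case: g[0] = -2, and 0^2 + 0 − 2 = -2.
Assume g[j] = j^2 + j − 2.
Then g[j+1] = g[j] + (2j + 2) = (j^2 + j − 2) + (2j + 2) = j^2 + 3j,
and (j+1)^2 + (j+1) − 2 = j^2 + 3j.
By induction, g[k] = k^2 + k − 2 for all k ≥ 0.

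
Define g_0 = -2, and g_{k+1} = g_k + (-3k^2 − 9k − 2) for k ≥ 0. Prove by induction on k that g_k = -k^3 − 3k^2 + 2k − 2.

Base case: g_0 = -2, and -0^3 − 3·0^2 + 2·0 − 2 = -2.
Assume g_m = -m^3 − 3m^2 + 2m − 2.
Then g_{m+1} = g_m + (-3m^2 − 9m − 2) = (-m^3 − 3m^2 + 2m − 2) + (-3m^2 − 9m − 2) = -m^3 − 6m^2 − 7m − 4,
and -(m+1)^3 − 3·(m+1)^2 + 2·(m+1) − 2 = -m^3 − 6m^2 − 7m − 4.
This completes the inductive step, so g_k = -k^3 − 3k^2 + 2k − 2 for all k ≥ 0.

g_k = -k^3 − 3k^2 + 2k − 2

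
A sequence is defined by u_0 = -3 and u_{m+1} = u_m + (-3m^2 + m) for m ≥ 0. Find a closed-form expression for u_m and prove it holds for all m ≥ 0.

Claim: u_m = -m^3 + 2m^2 − m − 3.

Base case: u_0 = -3, and -0^3 + 2·0^2 − 0 − 3 = -3.
Assume u_r = -r^3 + 2r^2 − r − 3.
Then u_{r+1} = u_r + (-3r^2 + r) = (-r^3 + 2r^2 − r − 3) + (-3r^2 + r) = -r^3 − r^2 − 3,
and -(r+1)^3 + 2·(r+1)^2 − (r+1) − 3 = -r^3 − r^2 − 3.
Hence u_m = -m^3 + 2m^2 − m − 3 for every m ≥ 0, by induction.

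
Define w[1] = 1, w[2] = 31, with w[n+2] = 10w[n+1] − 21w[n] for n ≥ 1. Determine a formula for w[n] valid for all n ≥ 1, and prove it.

Claim: w[n] = 7^n − 2·3^n.

Base cases: w[1] = 1 and 7^1 − 2·3^1 = 1; w[2] = 31 and 7^2 − 2·3^2 = 31.
Assume w[j] = 7^j − 2·3^j for all 1 ≤ j ≤ k, where k ≥ 2.
Then w[k+1] = 10w[k] − 21w[k−1] = 10·(7^k − 2·3^k) − 21·(7^{k−1} − 2·3^{k−1}) = (10·7 − 21)7^{k−1} − 2·(10·3 − 21)3^{k−1} = 49·7^{k−1} − 18·3^{k−1} = 7^{k+1} − 2·3^{k+1}.
By strong induction, w[n] = 7^n − 2·3^n for all n ≥ 1.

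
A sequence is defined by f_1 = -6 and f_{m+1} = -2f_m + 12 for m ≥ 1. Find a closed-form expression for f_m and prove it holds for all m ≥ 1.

Claim: f_m = 5·(-2)^m + 4.

Base case: f_1 = -6, and 5·(-2)^1 + 4 = -10 + 4 = -6.
Assume f_r = 5·(-2)^r + 4 for some r ≥ 1.
Then f_{r+1} = -2f_r + 12 = -2·(5·(-2)^r + 4) + 12 = -10·(-2)^r − 8 + 12 = 5·(-2)^{r+1} + 4.
This completes the inductive step, so f_m = 5·(-2)^m + 4 for all m ≥ 1.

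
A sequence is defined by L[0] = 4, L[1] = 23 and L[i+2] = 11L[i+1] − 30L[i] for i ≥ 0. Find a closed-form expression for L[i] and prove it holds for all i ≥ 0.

Claim: L[i] = 3·6^i + 5^i.

Base cases: L[0] = 4 and 3·6^0 + 5^0 = 4; L[1] = 23 and 3·6^1 + 5^1 = 23.
Assume L[t] = 3·6^t + 5^t for all 0 ≤ t ≤ j, where j ≥ 1.
Then L[j+1] = 11L[j] − 30L[j−1] = 11·(3·6^j + 5^j) − 30·(3·6^{j−1} + 5^{j−1}) = 3·(11·6 − 30)6^{j−1} + (11·5 − 30)5^{j−1} = 108·6^{j−1} + 25·5^{j−1} = 3·6^{j+1} + 5^{j+1}.
This completes the inductive step, so L[i] = 3·6^i + 5^i for all i ≥ 0.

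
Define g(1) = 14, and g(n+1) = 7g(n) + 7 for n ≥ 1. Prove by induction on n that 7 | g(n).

Base case: g(1) = 14 = 7·2, so 7 | g(1).
Assume 7 | g(r), so g(r) = 7t for some integer t.
Then g(r+1) = 7g(r) + 7 = 7·(7t) + 7 = 7(7t + 1), so 7 | g(r+1).
By induction, 7 | g(n) for all n ≥ 1.

7 | g(n)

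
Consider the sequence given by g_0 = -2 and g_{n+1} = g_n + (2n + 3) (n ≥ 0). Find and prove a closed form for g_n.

Claim: g_n = n^2 + 2n − 2.

Base case: g_0 = -2, and 0^2 + 2·0 − 2 = -2.
Assume g_j = j^2 + 2j − 2.
Then g_{j+1} = g_j + (2j + 3) = (j^2 + 2j − 2) + (2j + 3) = j^2 + 4j + 1,
and (j+1)^2 + 2·(j+1) − 2 = j^2 + 4j + 1.
By induction, g_n = n^2 + 2n − 2 for all n ≥ 0.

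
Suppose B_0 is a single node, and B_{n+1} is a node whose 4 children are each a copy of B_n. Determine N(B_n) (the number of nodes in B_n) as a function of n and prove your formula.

Claim: N(B_n) = (4^{n+1} − 1)/3.

Base case: N(B_0) = 1, and (4^{0+1} − 1)/3 = 1.
Assume N(B_m) = (4^{m+1} − 1)/3.
Then N(B_{m+1}) = 1 + 4N(B_m) = 1 + 4·(4^{m+1} − 1)/3 = 1 + (4^{m+2} − 4)/3 = (3 + 4^{m+2} − 4)/3 = (4^{m+2} − 1)/3.
Hence N(B_n) = (4^{n+1} − 1)/3 for every n ≥ 0, by induction.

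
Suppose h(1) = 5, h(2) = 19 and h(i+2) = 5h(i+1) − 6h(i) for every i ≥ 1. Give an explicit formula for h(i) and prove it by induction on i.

Claim: h(i) = 3·3^i − 2·2^i.

Base cases: h(1) = 5 and 3·3^1 − 2·2^1 = 5; h(2) = 19 and 3·3^2 − 2·2^2 = 19.
Assume h(t) = 3·3^t − 2·2^t for all 1 ≤ t ≤ j, where j ≥ 2.
Then h(j+1) = 5h(j) − 6h(j−1) = 5·(3·3^j − 2·2^j) − 6·(3·3^{j−1} − 2·2^{j−1}) = 3·(5·3 − 6)3^{j−1} − 2·(5·2 − 6)2^{j−1} = 27·3^{j−1} − 8·2^{j−1} = 3·3^{j+1} − 2·2^{j+1}.
Hence h(i) = 3·3^i − 2·2^i for every i ≥ 1, by strong induction.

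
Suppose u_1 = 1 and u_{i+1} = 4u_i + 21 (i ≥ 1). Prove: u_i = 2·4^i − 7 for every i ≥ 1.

Base case: u_1 = 1, and 2·4^1 − 7 = 8 − 7 = 1.
Assume u_r = 2·4^r − 7 for some r ≥ 1.
Then u_{r+1} = 4u_r + 21 = 4·(2·4^r − 7) + 21 = 8·4^r − 28 + 21 = 2·4^{r+1} − 7.
So the formula holds for r+1, and by induction u_i = 2·4^i − 7 for all i ≥ 1.

u_i = 2·4^i − 7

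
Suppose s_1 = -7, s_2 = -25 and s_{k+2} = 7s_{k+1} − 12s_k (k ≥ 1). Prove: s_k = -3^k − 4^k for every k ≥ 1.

Base cases: s_1 = -7 and -3^1 − 4^1 = -7; s_2 = -25 and -3^2 − 4^2 = -25.
Assume s_j = -3^j − 4^j for all 1 ≤ j ≤ r, where r ≥ 2.
Then s_{r+1} = 7s_r − 12s_{r−1} = 7·(-3^r − 4^r) − 12·(-3^{r−1} − 4^{r−1}) = -(7·3 − 12)3^{r−1} − (7·4 − 12)4^{r−1} = -9·3^{r−1} − 16·4^{r−1} = -3^{r+1} − 4^{r+1}.
Hence s_k = -3^k − 4^k for every k ≥ 1, by strong induction.

s_k = -3^k − 4^k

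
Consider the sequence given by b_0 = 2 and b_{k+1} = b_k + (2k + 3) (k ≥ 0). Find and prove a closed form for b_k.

Claim: b_k = k^2 + 2k + 2.

Base case: b_0 = 2, and 0^2 + 2·0 + 2 = 2.
Assume b_m = m^2 + 2m + 2.
Then b_{m+1} = b_m + (2m + 3) = (m^2 + 2m + 2) + (2m + 3) = m^2 + 4m + 5,
and (m+1)^2 + 2·(m+1) + 2 = m^2 + 4m + 5.
By induction, b_k = k^2 + 2k + 2 for all k ≥ 0.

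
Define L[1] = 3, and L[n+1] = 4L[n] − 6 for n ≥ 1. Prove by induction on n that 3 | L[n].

Base case: L[1] = 3 = 3·1, so 3 | L[1].
Assume 3 | L[j], so L[j] = 3t for some integer t.
Then L[j+1] = 4L[j] − 6 = 4·(3t) − 6 = 3(4t − 2), so 3 | L[j+1].
This completes the inductive step, so 3 | L[n] for all n ≥ 1.

3 | L[n]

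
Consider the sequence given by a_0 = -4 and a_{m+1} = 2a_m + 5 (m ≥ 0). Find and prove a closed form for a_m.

Claim: a_m = 2^m − 5.

Base case: a_0 = -4, and 2^0 − 5 = 1 − 5 = -4.
Assume a_k = 2^k − 5 for some k ≥ 0.
Then a_{k+1} = 2a_k + 5 = 2·(2^k − 5) + 5 = 2^{k+1} − 10 + 5 = 2^{k+1} − 5.
This completes the inductive step, so a_m = 2^m − 5 for all m ≥ 0.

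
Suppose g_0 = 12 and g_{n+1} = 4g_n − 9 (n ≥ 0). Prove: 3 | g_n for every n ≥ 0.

Base case: g_0 = 12 = 3·4, so 3 | g_0.
Assume 3 | g_r, so g_r = 3t for some integer t.
Then g_{r+1} = 4g_r − 9 = 4·(3t) − 9 = 3(4t − 3), so 3 | g_{r+1}.
By induction, 3 | g_n for all n ≥ 0.

3 | g_n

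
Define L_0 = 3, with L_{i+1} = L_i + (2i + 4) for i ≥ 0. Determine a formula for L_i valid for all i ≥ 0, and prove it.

Claim: L_i = i^2 + 3i + 3.

Base case: L_0 = 3, and 0^2 + 3·0 + 3 = 3.
Assume L_k = k^2 + 3k + 3.
Then L_{k+1} = L_k + (2k + 4) = (k^2 + 3k + 3) + (2k + 4) = k^2 + 5k + 7,
and (k+1)^2 + 3·(k+1) + 3 = k^2 + 5k + 7.
Hence L_i = i^2 + 3i + 3 for every i ≥ 0, by induction.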